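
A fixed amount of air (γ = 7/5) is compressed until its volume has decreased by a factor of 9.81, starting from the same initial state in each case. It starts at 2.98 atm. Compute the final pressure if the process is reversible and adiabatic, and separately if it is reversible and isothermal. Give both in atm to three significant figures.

adiabatic: 72.9 atm; isothermal: 29.2 atm

Isothermal: P₂ = P₁(V₁/V₂) = 2.98×9.81 = 29.23 atm.
Adiabatic: P₂ = P₁(V₁/V₂)^γ = 2.98×9.81^(7/5) = 72.87 atm.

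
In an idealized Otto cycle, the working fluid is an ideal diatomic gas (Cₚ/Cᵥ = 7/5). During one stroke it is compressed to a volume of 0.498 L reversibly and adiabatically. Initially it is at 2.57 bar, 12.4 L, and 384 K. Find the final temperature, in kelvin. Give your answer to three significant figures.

T₂ ≈ 1390 K

Adiabatic: T₁V₁^(γ−1) = T₂V₂^(γ−1) ⇒ T₂ = T₁ (V₁/V₂)^(γ−1).
T₂ = 384 × (12.4/0.498)^(2/5) = 1389 K.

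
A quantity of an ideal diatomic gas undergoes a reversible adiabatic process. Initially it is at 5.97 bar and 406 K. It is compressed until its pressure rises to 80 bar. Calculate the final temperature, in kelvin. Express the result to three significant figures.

T₂ ≈ 852 K

Adiabatic: T₂/T₁ = (P₂/P₁)^((γ−1)/γ).
For a diatomic ideal gas γ = 7/5, so (γ−1)/γ = 2/7.
T₂ = 406 × (80/5.97)^(2/7) = 852.2 K.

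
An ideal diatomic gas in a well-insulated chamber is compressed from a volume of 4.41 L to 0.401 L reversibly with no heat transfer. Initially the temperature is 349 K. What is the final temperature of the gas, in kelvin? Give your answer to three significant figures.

T₂ ≈ 911 K

Adiabatic: T₁V₁^(γ−1) = T₂V₂^(γ−1) ⇒ T₂ = T₁ (V₁/V₂)^(γ−1).
For a diatomic ideal gas γ = 7/5, so γ−1 = 2/5.
T₂ = 349 × (4.41/0.401)^(2/5) = 910.6 K.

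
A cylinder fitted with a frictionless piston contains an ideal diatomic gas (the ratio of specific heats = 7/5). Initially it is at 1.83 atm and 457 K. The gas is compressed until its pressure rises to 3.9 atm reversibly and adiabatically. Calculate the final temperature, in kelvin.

T₂ ≈ 567 K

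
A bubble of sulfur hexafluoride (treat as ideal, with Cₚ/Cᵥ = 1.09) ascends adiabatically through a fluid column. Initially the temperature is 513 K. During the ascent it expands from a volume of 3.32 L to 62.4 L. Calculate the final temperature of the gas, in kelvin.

Adiabatic: T₁V₁^(γ−1) = T₂V₂^(γ−1) ⇒ T₂ = T₁ (V₁/V₂)^(γ−1).
T₂ = 513 × (3.32/62.4)^(0.09) = 394 K.

T₂ ≈ 394 K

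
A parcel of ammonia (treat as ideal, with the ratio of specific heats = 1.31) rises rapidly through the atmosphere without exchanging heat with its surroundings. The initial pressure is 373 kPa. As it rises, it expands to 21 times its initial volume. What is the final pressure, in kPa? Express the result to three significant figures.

Adiabatic: P₁V₁^γ = P₂V₂^γ ⇒ P₂ = P₁ (V₁/V₂)^γ.
P₂ = 373 × (1/21)^(1.31) = 6.912 kPa.

P₂ ≈ 6.91 kPa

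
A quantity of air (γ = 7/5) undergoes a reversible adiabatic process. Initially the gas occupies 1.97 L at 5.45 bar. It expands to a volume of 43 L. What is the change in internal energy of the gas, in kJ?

ΔU ≈ -1.90 kJ

P₂ = P₁(V₁/V₂)^γ = 5.45×(1.97/43)^(7/5) = 0.07274 bar.
For a reversible adiabat, W_by_gas = (P₁V₁ − P₂V₂)/(γ−1).
W_by = (545000×0.00197 − 7274×0.043) / (2/5) = 1902 J.
Q = 0 ⇒ ΔU = −W_by = -1902 J.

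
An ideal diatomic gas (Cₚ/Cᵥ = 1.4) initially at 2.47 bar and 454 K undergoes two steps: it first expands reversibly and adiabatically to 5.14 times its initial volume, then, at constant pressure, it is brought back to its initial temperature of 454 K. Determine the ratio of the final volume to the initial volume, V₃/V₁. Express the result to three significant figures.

Adiabatic step: V₂/V₁ = 5.14; T₂ = T₁·(1/5.14)^(0.4) = 235.9 K.
Isobaric step: V₃/V₂ = T₃/T₂ = 454/235.9.
V₃/V₁ = (V₂/V₁)(V₃/V₂) = 5.14 × (454/235.9) = 9.893.

V₃/V₁ ≈ 9.89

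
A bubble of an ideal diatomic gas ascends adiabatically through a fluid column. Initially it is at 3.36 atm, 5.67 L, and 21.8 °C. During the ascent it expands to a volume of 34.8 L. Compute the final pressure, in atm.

Since PV^γ is constant along a reversible adiabat, P₂ = P₁ (V₁/V₂)^γ.
γ = 7/5 for a diatomic ideal gas.
P₂ = 3.36 × (5.67/34.8)^(7/5) = 0.2649 atm.

P₂ ≈ 0.265 atm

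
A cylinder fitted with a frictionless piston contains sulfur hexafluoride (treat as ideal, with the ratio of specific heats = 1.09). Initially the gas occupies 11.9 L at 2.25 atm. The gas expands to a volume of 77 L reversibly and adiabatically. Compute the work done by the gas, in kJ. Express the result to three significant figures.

W ≈ 4.66 kJ

P₂ = P₁(V₁/V₂)^γ = 2.25×(11.9/77)^(1.09) = 0.2939 atm.
For a reversible adiabat, W_by_gas = (P₁V₁ − P₂V₂)/(γ−1).
W_by = (228000×0.0119 − 29780×0.077) / (0.09) = 4663 J.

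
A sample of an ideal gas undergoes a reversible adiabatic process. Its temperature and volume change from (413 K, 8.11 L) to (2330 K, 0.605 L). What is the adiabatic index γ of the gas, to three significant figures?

TV^(γ−1) = const ⇒ γ − 1 = ln(T₂/T₁) / ln(V₁/V₂).
γ = 1 + ln(2330/413) / ln(8.11/0.605) = 1.667.

γ ≈ 1.67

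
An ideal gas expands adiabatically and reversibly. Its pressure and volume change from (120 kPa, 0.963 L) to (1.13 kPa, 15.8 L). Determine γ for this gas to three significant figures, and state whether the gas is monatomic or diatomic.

PV^γ = const ⇒ γ = ln(P₂/P₁) / ln(V₁/V₂).
γ = ln(1.13/120) / ln(0.963/15.8) = 1.668.
γ ≈ 1.67 is close to 5/3, so the gas is monatomic.

γ ≈ 1.67; monatomic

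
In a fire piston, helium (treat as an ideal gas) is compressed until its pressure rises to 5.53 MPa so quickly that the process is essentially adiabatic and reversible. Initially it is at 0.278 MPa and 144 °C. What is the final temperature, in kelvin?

T₂ ≈ 1380 K

Adiabatic: T₂/T₁ = (P₂/P₁)^((γ−1)/γ).
For a monatomic ideal gas γ = 5/3, so (γ−1)/γ = 2/5.
T₁ = 144 °C = 417.1 K.
T₂ = 417.1 × (5.53/0.278)^(2/5) = 1380 K.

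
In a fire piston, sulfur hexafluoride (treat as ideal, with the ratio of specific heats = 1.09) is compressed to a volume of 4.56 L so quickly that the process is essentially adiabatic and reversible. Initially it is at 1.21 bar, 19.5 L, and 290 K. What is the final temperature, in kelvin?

For a reversible adiabat TV^(γ−1) is constant, so T₂ = T₁ (V₁/V₂)^(γ−1).
T₂ = 290 × (19.5/4.56)^(0.09) = 330.5 K.

T₂ ≈ 331 K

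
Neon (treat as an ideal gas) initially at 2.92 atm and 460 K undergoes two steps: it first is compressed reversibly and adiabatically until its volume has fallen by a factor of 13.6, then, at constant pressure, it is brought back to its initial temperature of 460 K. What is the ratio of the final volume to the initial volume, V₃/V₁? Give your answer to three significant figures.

V₃/V₁ ≈ 0.0129

For a monatomic ideal gas γ = 5/3.
Adiabatic step: V₂/V₁ = 0.07353; T₂ = T₁·13.6^(2/3) = 2621 K.
Isobaric step: V₃/V₂ = T₃/T₂ = 460/2621.
V₃/V₁ = (V₂/V₁)(V₃/V₂) = 0.07353 × (460/2621) = 0.01291.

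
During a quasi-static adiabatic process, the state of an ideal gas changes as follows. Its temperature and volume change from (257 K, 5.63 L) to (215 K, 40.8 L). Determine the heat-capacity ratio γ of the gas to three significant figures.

γ ≈ 1.09

TV^(γ−1) = const ⇒ γ − 1 = ln(T₂/T₁) / ln(V₁/V₂).
γ = 1 + ln(215/257) / ln(5.63/40.8) = 1.09.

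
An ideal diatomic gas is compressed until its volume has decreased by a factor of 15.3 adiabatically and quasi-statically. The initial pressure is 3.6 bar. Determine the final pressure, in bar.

P₂ ≈ 164 bar

Since PV^γ is constant along a reversible adiabat, P₂ = P₁ (V₁/V₂)^γ.
For a diatomic ideal gas γ = 7/5.
P₂ = 3.6 × 15.3^(7/5) = 164 bar.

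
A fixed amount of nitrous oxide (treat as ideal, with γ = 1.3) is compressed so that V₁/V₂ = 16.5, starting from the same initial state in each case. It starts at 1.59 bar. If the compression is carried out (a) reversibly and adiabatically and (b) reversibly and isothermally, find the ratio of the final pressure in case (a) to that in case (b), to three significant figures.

P_adiabatic / P_isothermal ≈ 2.32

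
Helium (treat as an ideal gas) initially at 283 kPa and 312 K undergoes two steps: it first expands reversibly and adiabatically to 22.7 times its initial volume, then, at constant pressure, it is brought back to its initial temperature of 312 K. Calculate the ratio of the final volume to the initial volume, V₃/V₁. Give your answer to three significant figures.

V₃/V₁ ≈ 182

For a monatomic ideal gas γ = 5/3.
Adiabatic step: V₂/V₁ = 22.7; T₂ = T₁·(1/22.7)^(2/3) = 38.92 K.
Isobaric step: V₃/V₂ = T₃/T₂ = 312/38.92.
V₃/V₁ = (V₂/V₁)(V₃/V₂) = 22.7 × (312/38.92) = 182.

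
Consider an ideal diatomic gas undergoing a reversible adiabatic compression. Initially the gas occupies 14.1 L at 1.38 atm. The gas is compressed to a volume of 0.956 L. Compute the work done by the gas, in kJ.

γ = 7/5 for a diatomic ideal gas.
P₂ = P₁(V₁/V₂)^γ = 1.38×(14.1/0.956)^(7/5) = 59.72 atm.
For a reversible adiabat, W_by_gas = (P₁V₁ − P₂V₂)/(γ−1).
W_by = (139800×0.0141 − 6.051×10^6×0.000956) / (2/5) = -9534 J.

W ≈ -9.53 kJ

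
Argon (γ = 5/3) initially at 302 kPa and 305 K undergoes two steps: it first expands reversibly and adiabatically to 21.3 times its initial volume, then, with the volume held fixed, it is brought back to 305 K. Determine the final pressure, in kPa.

P₃ ≈ 14.2 kPa

Adiabatic step (PV^γ = const): P₂ = 302×(1/21.3)^(5/3) = 1.845 kPa; T₂ = 305×(1/21.3)^(2/3) = 39.69 K.
Isochoric: P₃ = P₂(T₃/T₂) = 1.845 × (305/39.69) = 14.18 kPa.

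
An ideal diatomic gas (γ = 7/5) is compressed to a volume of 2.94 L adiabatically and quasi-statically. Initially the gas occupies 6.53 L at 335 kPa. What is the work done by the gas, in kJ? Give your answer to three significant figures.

W ≈ -2.06 kJ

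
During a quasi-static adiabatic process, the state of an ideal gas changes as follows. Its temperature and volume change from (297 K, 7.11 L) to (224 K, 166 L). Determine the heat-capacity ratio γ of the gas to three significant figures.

TV^(γ−1) = const ⇒ γ − 1 = ln(T₂/T₁) / ln(V₁/V₂).
γ = 1 + ln(224/297) / ln(7.11/166) = 1.09.

γ ≈ 1.09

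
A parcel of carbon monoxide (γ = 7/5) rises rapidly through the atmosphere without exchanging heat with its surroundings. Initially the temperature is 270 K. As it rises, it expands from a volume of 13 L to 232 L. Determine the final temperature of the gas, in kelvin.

T₂ ≈ 85.3 K

Adiabatic: T₁V₁^(γ−1) = T₂V₂^(γ−1) ⇒ T₂ = T₁ (V₁/V₂)^(γ−1).
T₂ = 270 × (13/232)^(2/5) = 85.26 K.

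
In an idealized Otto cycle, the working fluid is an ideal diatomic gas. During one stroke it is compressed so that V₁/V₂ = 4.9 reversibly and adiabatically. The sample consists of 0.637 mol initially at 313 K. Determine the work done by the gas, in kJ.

W ≈ -3.68 kJ

Adiabatic: T₁V₁^(γ−1) = T₂V₂^(γ−1) ⇒ T₂ = T₁ (V₁/V₂)^(γ−1).
γ = 7/5 for a diatomic ideal gas, so γ−1 = 2/5.
T₂ = 313 × 4.9^(2/5) = 591 K.
Q = 0, so ΔU = W_on_gas = nCᵥΔT with Cᵥ = R/(γ−1) = 20.79 J/(mol·K).
ΔU = 0.637 × 20.79 × (591 − 313) = 3681 J.
Work done by the gas = −ΔU = -3681 J.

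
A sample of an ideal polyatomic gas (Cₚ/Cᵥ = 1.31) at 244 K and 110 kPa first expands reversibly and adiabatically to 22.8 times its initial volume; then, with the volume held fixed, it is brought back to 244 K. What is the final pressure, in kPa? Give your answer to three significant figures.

P₃ ≈ 4.82 kPa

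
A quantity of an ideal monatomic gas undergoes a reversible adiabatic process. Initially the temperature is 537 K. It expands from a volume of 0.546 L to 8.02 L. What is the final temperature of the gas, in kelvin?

T₂ ≈ 89.5 K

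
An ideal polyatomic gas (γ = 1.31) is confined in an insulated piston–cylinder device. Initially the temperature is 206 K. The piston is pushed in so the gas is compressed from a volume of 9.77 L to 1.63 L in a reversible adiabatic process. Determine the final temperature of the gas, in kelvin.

T₂ ≈ 359 K

Adiabatic: T₁V₁^(γ−1) = T₂V₂^(γ−1) ⇒ T₂ = T₁ (V₁/V₂)^(γ−1).
T₂ = 206 × (9.77/1.63)^(0.31) = 358.9 K.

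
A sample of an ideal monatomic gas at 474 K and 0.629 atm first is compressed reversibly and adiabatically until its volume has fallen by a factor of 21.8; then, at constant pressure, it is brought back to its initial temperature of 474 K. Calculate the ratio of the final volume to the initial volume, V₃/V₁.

V₃/V₁ ≈ 0.00588

For a monatomic ideal gas γ = 5/3.
Adiabatic step: V₂/V₁ = 0.04587; T₂ = T₁·21.8^(2/3) = 3699 K.
Isobaric step: V₃/V₂ = T₃/T₂ = 474/3699.
V₃/V₁ = (V₂/V₁)(V₃/V₂) = 0.04587 × (474/3699) = 0.005878.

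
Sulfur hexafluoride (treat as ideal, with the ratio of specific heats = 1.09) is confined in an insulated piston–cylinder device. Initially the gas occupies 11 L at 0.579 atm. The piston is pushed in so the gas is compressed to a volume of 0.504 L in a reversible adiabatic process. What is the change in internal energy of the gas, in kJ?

P₂ = P₁(V₁/V₂)^γ = 0.579×(11/0.504)^(1.09) = 16.68 atm.
For a reversible adiabat, W_by_gas = (P₁V₁ − P₂V₂)/(γ−1).
W_by = (58670×0.011 − 1.69×10^6×0.000504) / (0.09) = -2293 J.
Q = 0 ⇒ ΔU = −W_by = 2293 J.

ΔU ≈ 2.29 kJ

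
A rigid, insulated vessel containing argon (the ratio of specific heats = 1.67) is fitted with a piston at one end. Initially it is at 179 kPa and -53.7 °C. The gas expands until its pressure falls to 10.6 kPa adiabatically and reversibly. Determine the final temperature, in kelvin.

T₂ ≈ 70.6 K

Adiabatic: T₂/T₁ = (P₂/P₁)^((γ−1)/γ).
T₁ = -53.7 °C = 219.4 K.
T₂ = 219.4 × (10.6/179)^(0.401) = 70.61 K.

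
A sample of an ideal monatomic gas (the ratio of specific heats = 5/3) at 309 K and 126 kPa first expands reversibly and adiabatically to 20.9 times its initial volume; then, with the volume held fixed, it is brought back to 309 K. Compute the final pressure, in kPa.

P₃ ≈ 6.03 kPa

Adiabatic step (PV^γ = const): P₂ = 126×(1/20.9)^(5/3) = 0.7946 kPa; T₂ = 309×(1/20.9)^(2/3) = 40.72 K.
Isochoric: P₃ = P₂(T₃/T₂) = 0.7946 × (309/40.72) = 6.029 kPa.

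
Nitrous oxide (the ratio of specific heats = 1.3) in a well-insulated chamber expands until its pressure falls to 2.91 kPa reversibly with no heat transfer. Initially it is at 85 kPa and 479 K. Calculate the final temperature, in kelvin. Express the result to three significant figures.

T₂ ≈ 220 K

Along an adiabat T P^((1−γ)/γ) is constant, so T₂ = T₁ (P₂/P₁)^((γ−1)/γ).
T₂ = 479 × (2.91/85)^(0.231) = 219.9 K.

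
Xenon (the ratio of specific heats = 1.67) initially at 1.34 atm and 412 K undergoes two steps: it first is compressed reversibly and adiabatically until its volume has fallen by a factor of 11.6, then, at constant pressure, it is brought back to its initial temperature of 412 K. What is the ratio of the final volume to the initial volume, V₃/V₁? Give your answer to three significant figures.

Adiabatic step: V₂/V₁ = 0.08621; T₂ = T₁·11.6^(0.67) = 2129 K.
Isobaric step: V₃/V₂ = T₃/T₂ = 412/2129.
V₃/V₁ = (V₂/V₁)(V₃/V₂) = 0.08621 × (412/2129) = 0.01669.

V₃/V₁ ≈ 0.0167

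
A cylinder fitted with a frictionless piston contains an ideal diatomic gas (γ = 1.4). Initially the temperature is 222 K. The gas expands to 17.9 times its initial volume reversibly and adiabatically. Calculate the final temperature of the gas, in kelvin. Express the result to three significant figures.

T₂ ≈ 70.0 K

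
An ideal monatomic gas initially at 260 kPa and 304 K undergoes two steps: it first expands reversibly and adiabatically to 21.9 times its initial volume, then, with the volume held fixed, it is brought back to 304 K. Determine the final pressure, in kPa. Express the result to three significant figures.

For a monatomic ideal gas γ = 5/3.
Adiabatic step (PV^γ = const): P₂ = 260×(1/21.9)^(5/3) = 1.517 kPa; T₂ = 304×(1/21.9)^(2/3) = 38.84 K.
Isochoric: P₃ = P₂(T₃/T₂) = 1.517 × (304/38.84) = 11.87 kPa.

P₃ ≈ 11.9 kPa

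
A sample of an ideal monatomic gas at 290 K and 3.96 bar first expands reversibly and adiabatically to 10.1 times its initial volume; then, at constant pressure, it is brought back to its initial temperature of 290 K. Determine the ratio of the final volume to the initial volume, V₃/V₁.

For a monatomic ideal gas γ = 5/3.
Adiabatic step: V₂/V₁ = 10.1; T₂ = T₁·(1/10.1)^(2/3) = 62.07 K.
Isobaric step: V₃/V₂ = T₃/T₂ = 290/62.07.
V₃/V₁ = (V₂/V₁)(V₃/V₂) = 10.1 × (290/62.07) = 47.19.

V₃/V₁ ≈ 47.2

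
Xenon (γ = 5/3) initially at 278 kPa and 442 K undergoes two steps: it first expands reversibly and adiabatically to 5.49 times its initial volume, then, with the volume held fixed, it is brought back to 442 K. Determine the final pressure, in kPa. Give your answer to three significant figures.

Adiabatic step (PV^γ = const): P₂ = 278×(1/5.49)^(5/3) = 16.27 kPa; T₂ = 442×(1/5.49)^(2/3) = 142 K.
Isochoric: P₃ = P₂(T₃/T₂) = 16.27 × (442/142) = 50.64 kPa.

P₃ ≈ 50.6 kPa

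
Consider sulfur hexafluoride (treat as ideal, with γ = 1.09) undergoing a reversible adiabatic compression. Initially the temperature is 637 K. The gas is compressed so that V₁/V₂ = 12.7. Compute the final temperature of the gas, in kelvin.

For a reversible adiabat TV^(γ−1) is constant, so T₂ = T₁ (V₁/V₂)^(γ−1).
T₂ = 637 × 12.7^(0.09) = 800.7 K.

T₂ ≈ 801 K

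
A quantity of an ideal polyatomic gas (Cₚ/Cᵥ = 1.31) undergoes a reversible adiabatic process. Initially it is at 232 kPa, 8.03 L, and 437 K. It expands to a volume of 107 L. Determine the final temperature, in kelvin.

T₂ ≈ 196 K

For a reversible adiabat TV^(γ−1) is constant, so T₂ = T₁ (V₁/V₂)^(γ−1).
T₂ = 437 × (8.03/107)^(0.31) = 195.8 K.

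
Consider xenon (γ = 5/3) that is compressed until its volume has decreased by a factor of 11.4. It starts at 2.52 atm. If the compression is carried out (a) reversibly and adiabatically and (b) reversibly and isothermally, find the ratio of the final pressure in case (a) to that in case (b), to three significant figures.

Isothermal: P_b = P₁(V₁/V₂) = 2.52×11.4.
Adiabatic: P_a = P₁(V₁/V₂)^γ = 2.52×11.4^(5/3).
P_a/P_b = (V₁/V₂)^(γ−1) = 11.4^(2/3) = 5.065.

P_adiabatic / P_isothermal ≈ 5.07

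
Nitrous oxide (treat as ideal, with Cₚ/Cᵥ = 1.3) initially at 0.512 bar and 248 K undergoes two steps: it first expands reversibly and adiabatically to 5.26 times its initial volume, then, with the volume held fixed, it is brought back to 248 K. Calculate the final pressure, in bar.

P₃ ≈ 0.0973 bar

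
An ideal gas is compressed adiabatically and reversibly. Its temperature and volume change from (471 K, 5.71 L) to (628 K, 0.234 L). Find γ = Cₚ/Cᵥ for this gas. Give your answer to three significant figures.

TV^(γ−1) = const ⇒ γ − 1 = ln(T₂/T₁) / ln(V₁/V₂).
γ = 1 + ln(628/471) / ln(5.71/0.234) = 1.09.

γ ≈ 1.09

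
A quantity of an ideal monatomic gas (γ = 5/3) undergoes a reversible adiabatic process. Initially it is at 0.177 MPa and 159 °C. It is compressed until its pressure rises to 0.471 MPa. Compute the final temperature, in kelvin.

T₂ ≈ 639 K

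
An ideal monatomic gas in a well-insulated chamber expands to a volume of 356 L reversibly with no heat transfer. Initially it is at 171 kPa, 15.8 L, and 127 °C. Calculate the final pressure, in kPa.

P₂ ≈ 0.951 kPa

Since PV^γ is constant along a reversible adiabat, P₂ = P₁ (V₁/V₂)^γ.
γ = 5/3 for a monatomic ideal gas.
P₂ = 171 × (15.8/356)^(5/3) = 0.9514 kPa.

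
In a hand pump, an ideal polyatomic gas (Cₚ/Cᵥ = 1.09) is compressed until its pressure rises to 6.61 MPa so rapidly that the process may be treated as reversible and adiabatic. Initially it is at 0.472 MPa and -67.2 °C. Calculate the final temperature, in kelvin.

T₂ ≈ 256 K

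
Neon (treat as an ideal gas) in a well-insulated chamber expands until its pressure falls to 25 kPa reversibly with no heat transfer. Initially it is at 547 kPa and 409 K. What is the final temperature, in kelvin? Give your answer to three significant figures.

Adiabatic: T₂/T₁ = (P₂/P₁)^((γ−1)/γ).
For a monatomic ideal gas γ = 5/3, so (γ−1)/γ = 2/5.
T₂ = 409 × (25/547)^(2/5) = 119 K.

T₂ ≈ 119 K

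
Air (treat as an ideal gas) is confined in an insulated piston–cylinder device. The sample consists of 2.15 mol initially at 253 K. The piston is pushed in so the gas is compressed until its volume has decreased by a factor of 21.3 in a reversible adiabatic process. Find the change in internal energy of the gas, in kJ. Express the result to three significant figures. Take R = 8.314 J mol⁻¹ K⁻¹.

For a reversible adiabat TV^(γ−1) is constant, so T₂ = T₁ (V₁/V₂)^(γ−1).
γ = 7/5 for a diatomic ideal gas, so γ−1 = 2/5.
T₂ = 253 × 21.3^(2/5) = 859.9 K.
Q = 0, so ΔU = W_on_gas = nCᵥΔT with Cᵥ = R/(γ−1) = 20.79 J/(mol·K).
ΔU = 2.15 × 20.79 × (859.9 − 253) = 27120 J.

ΔU ≈ 27.1 kJ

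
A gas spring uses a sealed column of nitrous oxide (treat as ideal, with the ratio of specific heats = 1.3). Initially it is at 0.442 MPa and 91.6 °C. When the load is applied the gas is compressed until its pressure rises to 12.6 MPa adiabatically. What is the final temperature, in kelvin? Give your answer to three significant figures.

T₂ ≈ 790 K

Adiabatic: T₂/T₁ = (P₂/P₁)^((γ−1)/γ).
T₁ = 91.6 °C = 364.8 K.
T₂ = 364.8 × (12.6/0.442)^(0.231) = 790.2 K.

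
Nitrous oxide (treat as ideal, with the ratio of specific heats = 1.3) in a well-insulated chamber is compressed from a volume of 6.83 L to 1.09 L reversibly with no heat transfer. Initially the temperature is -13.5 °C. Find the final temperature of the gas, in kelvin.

T₂ ≈ 450 K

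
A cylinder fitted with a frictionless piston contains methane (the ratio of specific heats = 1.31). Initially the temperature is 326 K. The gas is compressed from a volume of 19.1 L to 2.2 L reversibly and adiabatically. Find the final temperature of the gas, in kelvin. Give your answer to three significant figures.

T₂ ≈ 637 K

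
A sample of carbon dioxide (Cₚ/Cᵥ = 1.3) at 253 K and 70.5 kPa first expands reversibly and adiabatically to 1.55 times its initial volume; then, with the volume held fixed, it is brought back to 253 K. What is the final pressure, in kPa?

Adiabatic step (PV^γ = const): P₂ = 70.5×(1/1.55)^(1.3) = 39.88 kPa; T₂ = 253×(1/1.55)^(0.3) = 221.8 K.
Isochoric: P₃ = P₂(T₃/T₂) = 39.88 × (253/221.8) = 45.48 kPa.

P₃ ≈ 45.5 kPa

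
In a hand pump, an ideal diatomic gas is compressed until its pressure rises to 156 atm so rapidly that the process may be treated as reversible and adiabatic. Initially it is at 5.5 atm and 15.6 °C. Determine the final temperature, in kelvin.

Along an adiabat T P^((1−γ)/γ) is constant, so T₂ = T₁ (P₂/P₁)^((γ−1)/γ).
For a diatomic ideal gas γ = 7/5, so (γ−1)/γ = 2/7.
T₁ = 15.6 °C = 288.8 K.
T₂ = 288.8 × (156/5.5)^(2/7) = 750.9 K.

T₂ ≈ 751 K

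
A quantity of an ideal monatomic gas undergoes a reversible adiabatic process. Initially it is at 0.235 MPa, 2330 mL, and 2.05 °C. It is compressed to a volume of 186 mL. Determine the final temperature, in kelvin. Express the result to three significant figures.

For a reversible adiabat TV^(γ−1) is constant, so T₂ = T₁ (V₁/V₂)^(γ−1).
γ = 5/3 for a monatomic ideal gas.
T₁ = 2.05 °C = 275.2 K.
T₂ = 275.2 × (2330/186)^(2/3) = 1484 K.

T₂ ≈ 1480 K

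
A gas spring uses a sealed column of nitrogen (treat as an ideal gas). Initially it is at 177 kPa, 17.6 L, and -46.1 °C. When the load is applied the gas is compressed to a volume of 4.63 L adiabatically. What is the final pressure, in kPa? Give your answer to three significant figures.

Adiabatic: P₁V₁^γ = P₂V₂^γ ⇒ P₂ = P₁ (V₁/V₂)^γ.
γ = 7/5 for a diatomic ideal gas.
P₂ = 177 × (17.6/4.63)^(7/5) = 1148 kPa.

P₂ ≈ 1150 kPa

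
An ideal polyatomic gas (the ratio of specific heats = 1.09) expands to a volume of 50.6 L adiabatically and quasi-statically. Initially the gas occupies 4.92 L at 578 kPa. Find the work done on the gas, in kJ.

P₂ = P₁(V₁/V₂)^γ = 578×(4.92/50.6)^(1.09) = 45.57 kPa.
For a reversible adiabat, W_by_gas = (P₁V₁ − P₂V₂)/(γ−1).
W_by = (578000×0.00492 − 45570×0.0506) / (0.09) = 5979 J.
W_on_gas = −W_by = -5979 J.

W ≈ -5.98 kJ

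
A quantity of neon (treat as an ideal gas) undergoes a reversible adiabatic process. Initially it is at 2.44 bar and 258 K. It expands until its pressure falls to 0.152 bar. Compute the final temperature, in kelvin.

Adiabatic: T₂/T₁ = (P₂/P₁)^((γ−1)/γ).
For a monatomic ideal gas γ = 5/3, so (γ−1)/γ = 2/5.
T₂ = 258 × (0.152/2.44)^(2/5) = 85 K.

T₂ ≈ 85.0 K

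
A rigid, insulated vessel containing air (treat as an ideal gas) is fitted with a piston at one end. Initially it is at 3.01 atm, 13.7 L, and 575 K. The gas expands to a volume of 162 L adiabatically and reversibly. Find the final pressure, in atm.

P₂ ≈ 0.0948 atm

Since PV^γ is constant along a reversible adiabat, P₂ = P₁ (V₁/V₂)^γ.
γ = 7/5 for a diatomic ideal gas.
P₂ = 3.01 × (13.7/162)^(7/5) = 0.09477 atm.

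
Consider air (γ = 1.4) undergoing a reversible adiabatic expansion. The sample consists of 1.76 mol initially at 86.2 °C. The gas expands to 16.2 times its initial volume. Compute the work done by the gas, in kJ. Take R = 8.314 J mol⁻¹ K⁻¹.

W ≈ 8.83 kJ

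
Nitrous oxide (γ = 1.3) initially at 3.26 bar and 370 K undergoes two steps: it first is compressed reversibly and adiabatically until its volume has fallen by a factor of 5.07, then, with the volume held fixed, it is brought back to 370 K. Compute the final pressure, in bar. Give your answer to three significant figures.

Adiabatic step (PV^γ = const): P₂ = 3.26×5.07^(1.3) = 26.9 bar; T₂ = 370×5.07^(0.3) = 602.1 K.
Isochoric: P₃ = P₂(T₃/T₂) = 26.9 × (370/602.1) = 16.53 bar.

P₃ ≈ 16.5 bar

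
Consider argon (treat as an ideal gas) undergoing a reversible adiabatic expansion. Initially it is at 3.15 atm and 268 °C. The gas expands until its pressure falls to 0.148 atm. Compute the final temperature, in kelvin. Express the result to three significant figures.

Adiabatic: T₂/T₁ = (P₂/P₁)^((γ−1)/γ).
For a monatomic ideal gas γ = 5/3, so (γ−1)/γ = 2/5.
T₁ = 268 °C = 541.1 K.
T₂ = 541.1 × (0.148/3.15)^(2/5) = 159.3 K.

T₂ ≈ 159 K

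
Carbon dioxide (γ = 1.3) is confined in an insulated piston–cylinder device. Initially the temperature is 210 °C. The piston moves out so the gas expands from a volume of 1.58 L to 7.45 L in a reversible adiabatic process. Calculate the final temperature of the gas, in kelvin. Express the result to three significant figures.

T₂ ≈ 303 K

For a reversible adiabat TV^(γ−1) is constant, so T₂ = T₁ (V₁/V₂)^(γ−1).
T₁ = 210 °C = 483.1 K.
T₂ = 483.1 × (1.58/7.45)^(0.3) = 303.4 K.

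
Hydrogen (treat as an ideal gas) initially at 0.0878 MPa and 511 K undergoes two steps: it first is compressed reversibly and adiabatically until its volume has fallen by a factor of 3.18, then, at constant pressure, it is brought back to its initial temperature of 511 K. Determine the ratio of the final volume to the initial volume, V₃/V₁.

V₃/V₁ ≈ 0.198

For a diatomic ideal gas γ = 7/5.
Adiabatic step: V₂/V₁ = 0.3145; T₂ = T₁·3.18^(2/5) = 811.7 K.
Isobaric step: V₃/V₂ = T₃/T₂ = 511/811.7.
V₃/V₁ = (V₂/V₁)(V₃/V₂) = 0.3145 × (511/811.7) = 0.198.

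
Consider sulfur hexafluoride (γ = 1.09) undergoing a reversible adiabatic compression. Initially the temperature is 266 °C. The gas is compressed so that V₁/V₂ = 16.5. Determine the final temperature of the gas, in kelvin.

T₂ ≈ 694 K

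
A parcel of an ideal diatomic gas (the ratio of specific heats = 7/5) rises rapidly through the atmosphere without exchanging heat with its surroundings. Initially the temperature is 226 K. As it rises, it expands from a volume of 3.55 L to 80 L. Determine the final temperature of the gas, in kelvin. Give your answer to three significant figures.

T₂ ≈ 65.0 K

Adiabatic: T₁V₁^(γ−1) = T₂V₂^(γ−1) ⇒ T₂ = T₁ (V₁/V₂)^(γ−1).
T₂ = 226 × (3.55/80)^(2/5) = 65.01 K.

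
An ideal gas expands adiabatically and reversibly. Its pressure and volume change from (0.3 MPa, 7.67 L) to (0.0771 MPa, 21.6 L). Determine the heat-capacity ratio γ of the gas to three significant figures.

γ ≈ 1.31

PV^γ = const ⇒ γ = ln(P₂/P₁) / ln(V₁/V₂).
γ = ln(0.0771/0.3) / ln(7.67/21.6) = 1.312.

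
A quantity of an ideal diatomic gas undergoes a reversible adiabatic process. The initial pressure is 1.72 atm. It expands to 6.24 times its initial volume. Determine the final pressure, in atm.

Adiabatic: P₁V₁^γ = P₂V₂^γ ⇒ P₂ = P₁ (V₁/V₂)^γ.
For a diatomic ideal gas γ = 7/5.
P₂ = 1.72 × (1/6.24)^(7/5) = 0.1325 atm.

P₂ ≈ 0.133 atm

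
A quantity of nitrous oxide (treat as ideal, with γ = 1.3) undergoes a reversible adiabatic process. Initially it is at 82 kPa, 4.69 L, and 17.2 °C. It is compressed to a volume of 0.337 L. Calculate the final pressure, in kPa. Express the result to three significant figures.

Since PV^γ is constant along a reversible adiabat, P₂ = P₁ (V₁/V₂)^γ.
P₂ = 82 × (4.69/0.337)^(1.3) = 2514 kPa.

P₂ ≈ 2510 kPa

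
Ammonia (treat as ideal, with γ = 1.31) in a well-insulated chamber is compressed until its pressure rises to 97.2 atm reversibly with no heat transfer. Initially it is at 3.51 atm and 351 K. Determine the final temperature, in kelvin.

Adiabatic: T₂/T₁ = (P₂/P₁)^((γ−1)/γ).
T₂ = 351 × (97.2/3.51)^(0.237) = 770.2 K.

T₂ ≈ 770 K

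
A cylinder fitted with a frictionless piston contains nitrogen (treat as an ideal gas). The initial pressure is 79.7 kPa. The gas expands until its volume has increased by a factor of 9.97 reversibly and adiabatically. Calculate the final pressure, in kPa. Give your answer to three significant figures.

Since PV^γ is constant along a reversible adiabat, P₂ = P₁ (V₁/V₂)^γ.
For a diatomic ideal gas γ = 7/5.
P₂ = 79.7 × (1/9.97)^(7/5) = 3.186 kPa.

P₂ ≈ 3.19 kPa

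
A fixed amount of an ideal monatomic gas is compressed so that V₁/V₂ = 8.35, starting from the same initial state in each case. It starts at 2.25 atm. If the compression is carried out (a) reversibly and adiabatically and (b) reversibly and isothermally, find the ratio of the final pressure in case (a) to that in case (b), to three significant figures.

For a monatomic ideal gas γ = 5/3.
Isothermal: P_b = P₁(V₁/V₂) = 2.25×8.35.
Adiabatic: P_a = P₁(V₁/V₂)^γ = 2.25×8.35^(5/3).
P_a/P_b = (V₁/V₂)^(γ−1) = 8.35^(2/3) = 4.116.

P_adiabatic / P_isothermal ≈ 4.12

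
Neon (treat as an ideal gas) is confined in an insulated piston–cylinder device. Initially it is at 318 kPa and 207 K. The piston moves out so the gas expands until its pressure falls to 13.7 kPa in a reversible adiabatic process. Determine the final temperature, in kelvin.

T₂ ≈ 58.8 K

Adiabatic: T₂/T₁ = (P₂/P₁)^((γ−1)/γ).
For a monatomic ideal gas γ = 5/3, so (γ−1)/γ = 2/5.
T₂ = 207 × (13.7/318)^(2/5) = 58.84 K.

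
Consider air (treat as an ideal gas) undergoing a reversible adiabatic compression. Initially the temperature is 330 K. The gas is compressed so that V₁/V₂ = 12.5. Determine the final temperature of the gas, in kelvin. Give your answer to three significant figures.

For a reversible adiabat TV^(γ−1) is constant, so T₂ = T₁ (V₁/V₂)^(γ−1).
For a diatomic ideal gas γ = 7/5, so γ−1 = 2/5.
T₂ = 330 × 12.5^(2/5) = 906.3 K.

T₂ ≈ 906 K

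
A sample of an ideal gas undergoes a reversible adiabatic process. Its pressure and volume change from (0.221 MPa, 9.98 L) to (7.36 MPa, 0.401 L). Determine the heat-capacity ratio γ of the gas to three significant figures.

PV^γ = const ⇒ γ = ln(P₂/P₁) / ln(V₁/V₂).
γ = ln(7.36/0.221) / ln(9.98/0.401) = 1.091.

γ ≈ 1.09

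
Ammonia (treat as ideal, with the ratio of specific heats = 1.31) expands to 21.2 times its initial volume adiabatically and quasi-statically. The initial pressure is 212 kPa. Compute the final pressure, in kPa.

P₂ ≈ 3.88 kPa

Since PV^γ is constant along a reversible adiabat, P₂ = P₁ (V₁/V₂)^γ.
P₂ = 212 × (1/21.2)^(1.31) = 3.88 kPa.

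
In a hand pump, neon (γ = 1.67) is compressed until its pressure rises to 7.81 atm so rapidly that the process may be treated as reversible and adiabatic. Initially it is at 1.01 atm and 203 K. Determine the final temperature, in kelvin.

Along an adiabat T P^((1−γ)/γ) is constant, so T₂ = T₁ (P₂/P₁)^((γ−1)/γ).
T₂ = 203 × (7.81/1.01)^(0.401) = 461.2 K.

T₂ ≈ 461 K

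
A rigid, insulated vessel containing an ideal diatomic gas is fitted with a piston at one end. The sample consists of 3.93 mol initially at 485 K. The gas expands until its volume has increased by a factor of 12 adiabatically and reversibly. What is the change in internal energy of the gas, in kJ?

ΔU ≈ -25.0 kJ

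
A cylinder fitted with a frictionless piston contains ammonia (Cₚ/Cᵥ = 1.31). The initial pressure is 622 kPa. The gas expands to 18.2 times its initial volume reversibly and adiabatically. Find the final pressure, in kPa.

P₂ ≈ 13.9 kPa

Adiabatic: P₁V₁^γ = P₂V₂^γ ⇒ P₂ = P₁ (V₁/V₂)^γ.
P₂ = 622 × (1/18.2)^(1.31) = 13.9 kPa.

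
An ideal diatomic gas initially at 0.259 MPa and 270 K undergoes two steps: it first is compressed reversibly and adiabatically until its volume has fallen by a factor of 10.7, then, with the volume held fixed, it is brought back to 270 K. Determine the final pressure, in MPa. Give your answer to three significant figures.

P₃ ≈ 2.77 MPa

For a diatomic ideal gas γ = 7/5.
Adiabatic step (PV^γ = const): P₂ = 0.259×10.7^(7/5) = 7.152 MPa; T₂ = 270×10.7^(2/5) = 696.8 K.
Isochoric: P₃ = P₂(T₃/T₂) = 7.152 × (270/696.8) = 2.771 MPa.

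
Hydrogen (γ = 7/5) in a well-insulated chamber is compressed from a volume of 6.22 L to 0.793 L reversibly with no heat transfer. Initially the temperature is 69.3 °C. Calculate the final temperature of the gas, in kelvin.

T₂ ≈ 781 K

For a reversible adiabat TV^(γ−1) is constant, so T₂ = T₁ (V₁/V₂)^(γ−1).
T₁ = 69.3 °C = 342.4 K.
T₂ = 342.4 × (6.22/0.793)^(2/5) = 780.6 K.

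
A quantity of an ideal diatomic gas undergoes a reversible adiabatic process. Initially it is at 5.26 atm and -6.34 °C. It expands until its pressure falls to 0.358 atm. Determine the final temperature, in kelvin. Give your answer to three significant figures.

Along an adiabat T P^((1−γ)/γ) is constant, so T₂ = T₁ (P₂/P₁)^((γ−1)/γ).
For a diatomic ideal gas γ = 7/5, so (γ−1)/γ = 2/7.
T₁ = -6.34 °C = 266.8 K.
T₂ = 266.8 × (0.358/5.26)^(2/7) = 123.8 K.

T₂ ≈ 124 K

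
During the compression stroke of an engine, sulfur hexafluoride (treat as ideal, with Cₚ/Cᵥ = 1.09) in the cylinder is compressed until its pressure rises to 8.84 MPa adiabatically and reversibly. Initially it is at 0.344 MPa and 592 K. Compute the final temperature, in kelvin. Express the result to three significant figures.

T₂ ≈ 774 K

Along an adiabat T P^((1−γ)/γ) is constant, so T₂ = T₁ (P₂/P₁)^((γ−1)/γ).
T₂ = 592 × (8.84/0.344)^(0.0826) = 774 K.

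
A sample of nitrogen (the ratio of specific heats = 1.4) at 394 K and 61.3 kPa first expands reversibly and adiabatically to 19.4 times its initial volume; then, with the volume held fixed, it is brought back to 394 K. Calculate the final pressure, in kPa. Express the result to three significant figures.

P₃ ≈ 3.16 kPa

Adiabatic step (PV^γ = const): P₂ = 61.3×(1/19.4)^(1.4) = 0.965 kPa; T₂ = 394×(1/19.4)^(0.4) = 120.3 K.
Isochoric: P₃ = P₂(T₃/T₂) = 0.965 × (394/120.3) = 3.16 kPa.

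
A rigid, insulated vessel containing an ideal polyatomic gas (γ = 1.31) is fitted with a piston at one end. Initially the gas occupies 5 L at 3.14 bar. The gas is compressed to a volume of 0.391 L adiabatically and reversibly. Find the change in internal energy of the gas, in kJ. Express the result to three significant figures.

P₂ = P₁(V₁/V₂)^γ = 3.14×(5/0.391)^(1.31) = 88.48 bar.
For a reversible adiabat, W_by_gas = (P₁V₁ − P₂V₂)/(γ−1).
W_by = (314000×0.005 − 8.848×10^6×0.000391) / (0.31) = -6095 J.
Q = 0 ⇒ ΔU = −W_by = 6095 J.

ΔU ≈ 6.09 kJ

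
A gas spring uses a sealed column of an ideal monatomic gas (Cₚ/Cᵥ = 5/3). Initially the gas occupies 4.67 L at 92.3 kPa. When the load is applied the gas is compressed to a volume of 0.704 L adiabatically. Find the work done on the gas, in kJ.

W ≈ 1.64 kJ

P₂ = P₁(V₁/V₂)^γ = 92.3×(4.67/0.704)^(5/3) = 2162 kPa.
For a reversible adiabat, W_by_gas = (P₁V₁ − P₂V₂)/(γ−1).
W_by = (92300×0.00467 − 2.162×10^6×0.000704) / (2/3) = -1636 J.
W_on_gas = −W_by = 1636 J.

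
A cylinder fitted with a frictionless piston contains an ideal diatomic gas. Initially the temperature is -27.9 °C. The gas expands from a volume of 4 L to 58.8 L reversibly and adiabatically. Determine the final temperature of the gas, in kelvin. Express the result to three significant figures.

For a reversible adiabat TV^(γ−1) is constant, so T₂ = T₁ (V₁/V₂)^(γ−1).
For a diatomic ideal gas γ = 7/5, so γ−1 = 2/5.
T₁ = -27.9 °C = 245.2 K.
T₂ = 245.2 × (4/58.8)^(2/5) = 83.69 K.

T₂ ≈ 83.7 K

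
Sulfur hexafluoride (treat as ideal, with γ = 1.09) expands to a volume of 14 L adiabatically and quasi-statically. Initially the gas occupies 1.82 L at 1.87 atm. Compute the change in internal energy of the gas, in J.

ΔU ≈ -643 J

P₂ = P₁(V₁/V₂)^γ = 1.87×(1.82/14)^(1.09) = 0.2023 atm.
For a reversible adiabat, W_by_gas = (P₁V₁ − P₂V₂)/(γ−1).
W_by = (189500×0.00182 − 20500×0.014) / (0.09) = 642.8 J.
Q = 0 ⇒ ΔU = −W_by = -642.8 J.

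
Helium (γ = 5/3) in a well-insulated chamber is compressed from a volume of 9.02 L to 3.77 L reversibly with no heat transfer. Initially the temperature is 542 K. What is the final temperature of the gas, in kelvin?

Adiabatic: T₁V₁^(γ−1) = T₂V₂^(γ−1) ⇒ T₂ = T₁ (V₁/V₂)^(γ−1).
T₂ = 542 × (9.02/3.77)^(2/3) = 969.6 K.

T₂ ≈ 970 K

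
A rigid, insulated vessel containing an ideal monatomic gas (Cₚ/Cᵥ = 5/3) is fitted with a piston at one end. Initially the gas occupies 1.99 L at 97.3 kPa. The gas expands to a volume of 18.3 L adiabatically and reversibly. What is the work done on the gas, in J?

W ≈ -224 J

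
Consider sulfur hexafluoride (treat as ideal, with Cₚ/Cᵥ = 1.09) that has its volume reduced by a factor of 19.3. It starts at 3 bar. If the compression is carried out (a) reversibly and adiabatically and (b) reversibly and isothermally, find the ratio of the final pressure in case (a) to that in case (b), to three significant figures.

P_adiabatic / P_isothermal ≈ 1.31

Isothermal: P_b = P₁(V₁/V₂) = 3×19.3.
Adiabatic: P_a = P₁(V₁/V₂)^γ = 3×19.3^(1.09).
P_a/P_b = (V₁/V₂)^(γ−1) = 19.3^(0.09) = 1.305.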